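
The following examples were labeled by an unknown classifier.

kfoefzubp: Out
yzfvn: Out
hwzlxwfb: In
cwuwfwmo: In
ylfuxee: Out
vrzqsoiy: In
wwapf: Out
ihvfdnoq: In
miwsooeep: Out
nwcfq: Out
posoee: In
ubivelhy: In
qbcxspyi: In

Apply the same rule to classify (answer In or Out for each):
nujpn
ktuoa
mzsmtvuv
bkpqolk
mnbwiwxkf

All 'In' examples share one property — even length — and every 'Out' example lacks it.
nujpn → length 5 → Out.
ktuoa → length 5 → Out.
mzsmtvuv → length 8 → In.
bkpqolk → length 7 → Out.
mnbwiwxkf → length 9 → Out.

Out, Out, In, Out, Out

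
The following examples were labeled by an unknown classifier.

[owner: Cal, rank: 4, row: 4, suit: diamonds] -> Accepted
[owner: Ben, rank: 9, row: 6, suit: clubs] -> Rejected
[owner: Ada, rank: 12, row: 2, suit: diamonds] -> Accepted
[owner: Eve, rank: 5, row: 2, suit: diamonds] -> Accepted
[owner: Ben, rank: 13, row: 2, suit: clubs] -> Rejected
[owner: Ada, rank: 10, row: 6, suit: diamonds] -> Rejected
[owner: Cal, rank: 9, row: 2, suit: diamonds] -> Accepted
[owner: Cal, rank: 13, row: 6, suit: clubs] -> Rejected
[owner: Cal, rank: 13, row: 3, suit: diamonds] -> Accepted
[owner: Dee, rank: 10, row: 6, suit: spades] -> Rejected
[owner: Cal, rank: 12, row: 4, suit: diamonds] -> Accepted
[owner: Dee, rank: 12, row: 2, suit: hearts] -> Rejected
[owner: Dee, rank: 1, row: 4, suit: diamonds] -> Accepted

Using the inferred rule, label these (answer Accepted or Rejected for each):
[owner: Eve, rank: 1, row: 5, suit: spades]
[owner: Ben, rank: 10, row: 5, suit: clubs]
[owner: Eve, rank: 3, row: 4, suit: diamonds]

Rejected, Rejected, Accepted

The classifier is using: suit is diamonds AND row ≤ 4.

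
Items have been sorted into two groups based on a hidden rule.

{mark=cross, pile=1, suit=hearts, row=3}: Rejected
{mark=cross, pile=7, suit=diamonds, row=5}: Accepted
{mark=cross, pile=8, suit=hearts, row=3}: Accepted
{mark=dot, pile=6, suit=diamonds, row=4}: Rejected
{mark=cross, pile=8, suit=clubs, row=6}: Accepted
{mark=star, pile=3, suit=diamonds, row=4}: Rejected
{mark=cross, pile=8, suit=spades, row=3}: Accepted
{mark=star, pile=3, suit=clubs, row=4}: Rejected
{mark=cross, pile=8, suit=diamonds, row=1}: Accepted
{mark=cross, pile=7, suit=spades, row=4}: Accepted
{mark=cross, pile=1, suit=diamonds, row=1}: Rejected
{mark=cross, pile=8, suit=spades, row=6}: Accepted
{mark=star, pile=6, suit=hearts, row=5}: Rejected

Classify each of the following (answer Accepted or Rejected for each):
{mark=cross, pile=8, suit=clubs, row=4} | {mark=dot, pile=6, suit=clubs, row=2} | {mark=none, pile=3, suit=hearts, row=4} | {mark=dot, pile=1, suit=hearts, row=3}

Accepted, Rejected, Rejected, Rejected

The distinguishing property — pile ≥ 7 — holds for all the 'Accepted' cases and none of the 'Rejected' cases.
{mark=cross, pile=8, suit=clubs, row=4} → pile = 8 → Accepted.
{mark=dot, pile=6, suit=clubs, row=2} → pile = 6 → Rejected.
{mark=none, pile=3, suit=hearts, row=4} → pile = 3 → Rejected.
{mark=dot, pile=1, suit=hearts, row=3} → pile = 1 → Rejected.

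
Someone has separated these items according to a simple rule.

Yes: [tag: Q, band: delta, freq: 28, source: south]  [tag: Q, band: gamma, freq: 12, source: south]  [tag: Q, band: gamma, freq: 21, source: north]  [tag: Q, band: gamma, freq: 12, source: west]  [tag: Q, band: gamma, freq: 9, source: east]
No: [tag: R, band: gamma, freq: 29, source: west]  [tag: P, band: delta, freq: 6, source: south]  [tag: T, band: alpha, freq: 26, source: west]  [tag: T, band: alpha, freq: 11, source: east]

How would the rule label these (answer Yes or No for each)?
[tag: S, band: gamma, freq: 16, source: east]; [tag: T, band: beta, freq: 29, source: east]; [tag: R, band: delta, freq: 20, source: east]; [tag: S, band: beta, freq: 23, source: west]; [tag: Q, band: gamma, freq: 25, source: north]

No, No, No, No, Yes

The pattern is that an item is 'Yes' exactly when: tag is Q.
[tag: S, band: gamma, freq: 16, source: east]: tag is S — doesn't qualify, so No. [tag: T, band: beta, freq: 29, source: east]: tag is T — doesn't qualify, so No. [tag: R, band: delta, freq: 20, source: east]: tag is R — doesn't qualify, so No. [tag: S, band: beta, freq: 23, source: west]: tag is S — doesn't qualify, so No. [tag: Q, band: gamma, freq: 25, source: north]: tag is Q — matches, so Yes.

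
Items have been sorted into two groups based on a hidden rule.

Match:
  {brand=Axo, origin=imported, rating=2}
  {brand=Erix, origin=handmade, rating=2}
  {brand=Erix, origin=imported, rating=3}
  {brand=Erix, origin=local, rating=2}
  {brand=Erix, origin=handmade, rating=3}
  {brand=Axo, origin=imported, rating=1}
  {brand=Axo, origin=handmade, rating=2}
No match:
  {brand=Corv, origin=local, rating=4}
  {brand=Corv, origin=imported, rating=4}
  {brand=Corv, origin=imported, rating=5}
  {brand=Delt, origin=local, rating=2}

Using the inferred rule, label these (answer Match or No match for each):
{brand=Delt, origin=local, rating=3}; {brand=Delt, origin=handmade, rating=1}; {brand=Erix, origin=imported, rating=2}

No match, No match, Match

The pattern is that an item is 'Match' exactly when: brand is Axo OR brand is Erix.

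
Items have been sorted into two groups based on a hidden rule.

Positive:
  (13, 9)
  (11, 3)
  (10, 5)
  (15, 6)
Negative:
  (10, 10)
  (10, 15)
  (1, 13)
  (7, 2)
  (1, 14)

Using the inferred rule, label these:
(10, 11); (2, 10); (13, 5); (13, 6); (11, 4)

Negative, Negative, Positive, Positive, Positive

The distinguishing property — first > second AND sum ≥ 14 — holds for all the 'Positive' cases and none of the 'Negative' cases.
(10, 11) — 10 < 11, 10+11 = 21, hence Negative. (2, 10) — 2 < 10, 2+10 = 12, hence Negative. (13, 5) — 13 > 5, 13+5 = 18, hence Positive. (13, 6) — 13 > 6, 13+6 = 19, hence Positive. (11, 4) — 11 > 4, 11+4 = 15, hence Positive.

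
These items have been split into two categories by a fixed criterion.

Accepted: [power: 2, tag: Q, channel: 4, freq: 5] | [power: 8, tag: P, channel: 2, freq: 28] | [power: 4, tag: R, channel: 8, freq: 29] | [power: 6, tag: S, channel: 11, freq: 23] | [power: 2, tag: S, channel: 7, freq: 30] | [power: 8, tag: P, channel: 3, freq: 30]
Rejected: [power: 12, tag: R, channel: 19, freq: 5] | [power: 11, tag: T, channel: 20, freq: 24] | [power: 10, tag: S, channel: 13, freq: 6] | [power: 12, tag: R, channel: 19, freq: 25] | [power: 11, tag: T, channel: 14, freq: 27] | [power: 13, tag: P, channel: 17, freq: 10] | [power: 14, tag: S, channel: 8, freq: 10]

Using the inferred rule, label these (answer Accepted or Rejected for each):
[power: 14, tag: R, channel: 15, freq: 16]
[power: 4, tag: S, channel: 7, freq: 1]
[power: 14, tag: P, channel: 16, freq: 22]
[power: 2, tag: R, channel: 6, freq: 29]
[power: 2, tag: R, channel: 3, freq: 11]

Rejected, Accepted, Rejected, Accepted, Accepted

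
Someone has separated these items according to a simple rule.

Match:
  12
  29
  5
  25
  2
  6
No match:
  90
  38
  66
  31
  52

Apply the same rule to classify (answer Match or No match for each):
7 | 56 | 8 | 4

Match, No match, Match, Match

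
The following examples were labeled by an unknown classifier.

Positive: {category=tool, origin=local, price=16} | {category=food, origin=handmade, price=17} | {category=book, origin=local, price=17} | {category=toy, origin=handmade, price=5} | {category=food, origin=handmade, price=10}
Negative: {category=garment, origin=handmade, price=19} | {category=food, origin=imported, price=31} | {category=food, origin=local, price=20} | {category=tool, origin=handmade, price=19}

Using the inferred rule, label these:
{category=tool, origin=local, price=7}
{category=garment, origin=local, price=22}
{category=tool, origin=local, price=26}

'Positive' ⟺ price ≤ 17.
{category=tool, origin=local, price=7} — price = 7, hence Positive. {category=garment, origin=local, price=22} — price = 22, hence Negative. {category=tool, origin=local, price=26} — price = 26, hence Negative.

Positive, Negative, Negative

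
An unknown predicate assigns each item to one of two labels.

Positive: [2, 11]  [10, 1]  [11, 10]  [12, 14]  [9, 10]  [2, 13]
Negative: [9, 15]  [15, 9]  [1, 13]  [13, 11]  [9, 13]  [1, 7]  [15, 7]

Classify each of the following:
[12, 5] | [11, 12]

Positive, Positive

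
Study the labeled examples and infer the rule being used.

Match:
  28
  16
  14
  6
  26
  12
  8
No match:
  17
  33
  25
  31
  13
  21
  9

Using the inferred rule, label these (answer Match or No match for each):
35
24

No match, Match

The pattern is that an item is 'Match' exactly when: even.
35 → 35 is odd → No match.
24 → 24 is even → Match.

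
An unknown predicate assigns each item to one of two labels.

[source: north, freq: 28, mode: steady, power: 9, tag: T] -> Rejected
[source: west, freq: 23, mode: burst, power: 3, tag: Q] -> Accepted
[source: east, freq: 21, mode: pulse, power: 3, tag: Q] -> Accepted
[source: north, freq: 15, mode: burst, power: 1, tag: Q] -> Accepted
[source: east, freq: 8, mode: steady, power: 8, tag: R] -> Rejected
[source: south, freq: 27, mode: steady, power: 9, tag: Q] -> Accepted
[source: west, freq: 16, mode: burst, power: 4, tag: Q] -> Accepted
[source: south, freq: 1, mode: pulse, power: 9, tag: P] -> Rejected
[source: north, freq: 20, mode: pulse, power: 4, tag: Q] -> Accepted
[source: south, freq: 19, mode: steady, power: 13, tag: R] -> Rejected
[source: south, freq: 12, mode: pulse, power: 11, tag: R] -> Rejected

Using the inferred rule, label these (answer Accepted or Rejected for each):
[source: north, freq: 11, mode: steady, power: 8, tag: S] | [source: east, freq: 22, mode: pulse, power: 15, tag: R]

Rejected, Rejected

The classifier is using: tag is Q.
[source: north, freq: 11, mode: steady, power: 8, tag: S]: Rejected (tag is S).
[source: east, freq: 22, mode: pulse, power: 15, tag: R]: Rejected (tag is R).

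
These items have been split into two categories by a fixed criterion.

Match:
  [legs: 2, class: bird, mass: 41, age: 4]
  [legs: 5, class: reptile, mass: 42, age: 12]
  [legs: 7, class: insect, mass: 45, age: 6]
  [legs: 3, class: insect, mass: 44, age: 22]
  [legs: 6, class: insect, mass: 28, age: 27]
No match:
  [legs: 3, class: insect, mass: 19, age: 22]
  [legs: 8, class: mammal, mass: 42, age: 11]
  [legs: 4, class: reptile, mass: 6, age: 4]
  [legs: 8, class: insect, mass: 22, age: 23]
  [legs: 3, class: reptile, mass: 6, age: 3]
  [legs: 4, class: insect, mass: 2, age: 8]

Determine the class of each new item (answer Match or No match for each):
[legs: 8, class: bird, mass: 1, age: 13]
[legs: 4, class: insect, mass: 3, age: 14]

No match, No match

Every 'Match' example satisfies: mass ≥ 22 AND legs ≤ 7. None of the 'No match' examples do.
[legs: 8, class: bird, mass: 1, age: 13] → mass = 1, legs = 8 → No match. [legs: 4, class: insect, mass: 3, age: 14] → mass = 3, legs = 4 → No match.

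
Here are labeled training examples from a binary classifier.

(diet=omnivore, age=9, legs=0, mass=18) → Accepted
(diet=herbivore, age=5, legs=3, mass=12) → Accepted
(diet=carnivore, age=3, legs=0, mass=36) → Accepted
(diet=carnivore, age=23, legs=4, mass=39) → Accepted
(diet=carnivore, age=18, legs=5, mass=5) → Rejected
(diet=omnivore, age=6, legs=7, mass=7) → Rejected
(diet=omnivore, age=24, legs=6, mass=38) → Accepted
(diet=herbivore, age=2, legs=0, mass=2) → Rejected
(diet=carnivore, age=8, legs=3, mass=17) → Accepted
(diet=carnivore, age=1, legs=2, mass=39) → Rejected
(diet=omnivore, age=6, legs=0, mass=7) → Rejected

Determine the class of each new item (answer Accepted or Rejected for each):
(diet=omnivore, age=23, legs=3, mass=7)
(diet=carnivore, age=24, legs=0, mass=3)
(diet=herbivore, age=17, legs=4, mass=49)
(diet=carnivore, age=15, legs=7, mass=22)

Rejected, Rejected, Accepted, Accepted

Every 'Accepted' example satisfies: age ≥ 2 AND mass ≥ 12. None of the 'Rejected' examples do.
(diet=omnivore, age=23, legs=3, mass=7) — age = 23, mass = 7, hence Rejected.
(diet=carnivore, age=24, legs=0, mass=3) — age = 24, mass = 3, hence Rejected.
(diet=herbivore, age=17, legs=4, mass=49) — age = 17, mass = 49, hence Accepted.
(diet=carnivore, age=15, legs=7, mass=22) — age = 15, mass = 22, hence Accepted.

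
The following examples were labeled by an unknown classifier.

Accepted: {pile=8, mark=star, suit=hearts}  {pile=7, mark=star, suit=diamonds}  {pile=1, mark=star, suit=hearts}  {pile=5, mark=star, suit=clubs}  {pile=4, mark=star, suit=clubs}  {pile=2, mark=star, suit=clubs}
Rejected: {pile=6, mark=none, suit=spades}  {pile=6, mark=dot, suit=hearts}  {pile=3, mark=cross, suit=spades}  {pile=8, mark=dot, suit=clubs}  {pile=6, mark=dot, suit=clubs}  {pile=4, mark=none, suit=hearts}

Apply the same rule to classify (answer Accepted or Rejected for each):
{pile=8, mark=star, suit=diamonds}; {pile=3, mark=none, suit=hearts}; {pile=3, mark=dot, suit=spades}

The common property of the 'Accepted' items is: mark is star. No 'Rejected' item has it.
{pile=8, mark=star, suit=diamonds}: mark is star — passes, so Accepted.
{pile=3, mark=none, suit=hearts}: mark is none — does not fit, so Rejected.
{pile=3, mark=dot, suit=spades}: mark is dot — does not fit, so Rejected.

Accepted, Rejected, Rejected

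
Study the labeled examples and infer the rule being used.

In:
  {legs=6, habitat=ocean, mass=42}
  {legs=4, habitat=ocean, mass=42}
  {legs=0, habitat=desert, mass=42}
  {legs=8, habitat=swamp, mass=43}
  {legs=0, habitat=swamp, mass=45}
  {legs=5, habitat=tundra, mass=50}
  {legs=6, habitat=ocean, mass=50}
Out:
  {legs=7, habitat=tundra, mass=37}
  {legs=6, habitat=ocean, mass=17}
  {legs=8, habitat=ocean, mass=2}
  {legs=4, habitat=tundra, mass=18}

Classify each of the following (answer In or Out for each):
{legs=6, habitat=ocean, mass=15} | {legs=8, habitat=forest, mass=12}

All 'In' examples share one property — mass ≥ 42 — and every 'Out' example lacks it.
{legs=6, habitat=ocean, mass=15}: mass = 15 — does not fit, so Out.
{legs=8, habitat=forest, mass=12}: mass = 12 — does not fit, so Out.

Out, Out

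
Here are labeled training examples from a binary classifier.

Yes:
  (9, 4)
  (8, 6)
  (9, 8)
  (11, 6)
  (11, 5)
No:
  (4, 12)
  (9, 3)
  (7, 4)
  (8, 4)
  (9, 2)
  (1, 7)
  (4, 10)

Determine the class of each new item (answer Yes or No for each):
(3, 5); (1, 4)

The common property of the 'Yes' items is: first > second AND sum ≥ 13. No 'No' item has it.
(3, 5) — 3 < 5, 3+5 = 8, hence No. (1, 4) — 1 < 4, 1+4 = 5, hence No.

No, No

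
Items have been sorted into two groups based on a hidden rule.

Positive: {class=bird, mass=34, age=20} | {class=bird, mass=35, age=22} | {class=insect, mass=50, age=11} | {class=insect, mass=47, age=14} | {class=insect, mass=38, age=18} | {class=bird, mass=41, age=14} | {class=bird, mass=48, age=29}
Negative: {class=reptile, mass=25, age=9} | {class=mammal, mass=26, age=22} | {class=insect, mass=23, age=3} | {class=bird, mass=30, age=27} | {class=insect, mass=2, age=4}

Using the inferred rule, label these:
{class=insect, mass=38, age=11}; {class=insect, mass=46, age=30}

Positive, Positive

A rule that fits every label: mass ≥ 34 — true of each 'Positive' example, false of each 'Negative' one.
Positive: {class=insect, mass=38, age=11}, since mass = 38.
Positive: {class=insect, mass=46, age=30}, since mass = 46.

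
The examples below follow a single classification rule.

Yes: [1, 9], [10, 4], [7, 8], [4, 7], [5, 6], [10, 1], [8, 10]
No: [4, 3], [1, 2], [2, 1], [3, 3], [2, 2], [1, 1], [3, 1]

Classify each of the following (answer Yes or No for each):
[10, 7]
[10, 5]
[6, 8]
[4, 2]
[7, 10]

Rule: sum ≥ 10. This holds for each 'Yes' example and fails for each 'No' one.
[10, 7]: 10+7 = 17 — matches, so Yes. [10, 5]: 10+5 = 15 — matches, so Yes. [6, 8]: 6+8 = 14 — matches, so Yes. [4, 2]: 4+2 = 6 — lacks this property, so No. [7, 10]: 7+10 = 17 — matches, so Yes.

Yes, Yes, Yes, No, Yes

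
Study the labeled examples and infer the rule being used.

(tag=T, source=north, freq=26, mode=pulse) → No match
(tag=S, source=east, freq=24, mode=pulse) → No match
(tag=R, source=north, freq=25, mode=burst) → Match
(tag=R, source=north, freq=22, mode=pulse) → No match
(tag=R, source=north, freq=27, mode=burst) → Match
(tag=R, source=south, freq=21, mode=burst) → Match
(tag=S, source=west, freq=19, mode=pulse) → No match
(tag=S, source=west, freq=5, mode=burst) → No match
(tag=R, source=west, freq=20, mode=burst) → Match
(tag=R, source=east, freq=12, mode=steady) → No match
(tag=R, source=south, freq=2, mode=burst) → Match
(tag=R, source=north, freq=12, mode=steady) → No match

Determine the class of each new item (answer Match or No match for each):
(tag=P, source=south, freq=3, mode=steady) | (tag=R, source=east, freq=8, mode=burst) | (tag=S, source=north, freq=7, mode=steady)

The simplest hypothesis consistent with all the labels is: mode is burst AND tag is R.

No match, Match, No match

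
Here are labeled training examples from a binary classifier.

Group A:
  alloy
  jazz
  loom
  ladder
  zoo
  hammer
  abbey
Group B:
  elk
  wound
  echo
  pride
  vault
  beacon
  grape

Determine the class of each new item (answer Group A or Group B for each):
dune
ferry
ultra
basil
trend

Group B, Group A, Group B, Group B, Group B

The simplest hypothesis consistent with all the labels is: has a double letter.
dune: Group B (no doubled letter). ferry: Group A ('rr' doubled). ultra: Group B (no doubled letter). basil: Group B (no doubled letter). trend: Group B (no doubled letter).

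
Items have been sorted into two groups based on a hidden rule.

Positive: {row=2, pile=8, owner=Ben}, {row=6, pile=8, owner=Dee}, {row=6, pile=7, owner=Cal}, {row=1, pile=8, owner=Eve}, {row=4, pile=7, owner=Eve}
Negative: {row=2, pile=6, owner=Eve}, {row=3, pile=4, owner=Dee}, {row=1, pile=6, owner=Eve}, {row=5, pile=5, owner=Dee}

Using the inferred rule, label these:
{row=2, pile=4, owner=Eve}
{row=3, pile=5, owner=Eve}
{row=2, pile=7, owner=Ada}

Rule: pile ≥ 7. This holds for each 'Positive' example and fails for each 'Negative' one.

Negative, Negative, Positive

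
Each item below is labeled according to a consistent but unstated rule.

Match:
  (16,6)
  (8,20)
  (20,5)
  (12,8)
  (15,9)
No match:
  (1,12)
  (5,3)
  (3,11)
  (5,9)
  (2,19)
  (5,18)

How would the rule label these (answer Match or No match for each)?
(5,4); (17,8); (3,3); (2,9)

No match, Match, No match, No match

One predicate separates the groups cleanly: first ≥ 6.
No match: (5,4), since first 5.
Match: (17,8), since first 17.
No match: (3,3), since first 3.
No match: (2,9), since first 2.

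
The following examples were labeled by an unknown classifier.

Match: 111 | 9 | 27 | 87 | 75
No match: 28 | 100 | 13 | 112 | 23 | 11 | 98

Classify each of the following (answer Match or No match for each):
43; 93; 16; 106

Every 'Match' example satisfies: multiple of 3. None of the 'No match' examples do.
43: 43 = 3·14 + 1, fails the rule → No match. 93: 93 = 3·31, has this property → Match. 16: 16 = 3·5 + 1, fails the rule → No match. 106: 106 = 3·35 + 1, fails the rule → No match.

No match, Match, No match, No match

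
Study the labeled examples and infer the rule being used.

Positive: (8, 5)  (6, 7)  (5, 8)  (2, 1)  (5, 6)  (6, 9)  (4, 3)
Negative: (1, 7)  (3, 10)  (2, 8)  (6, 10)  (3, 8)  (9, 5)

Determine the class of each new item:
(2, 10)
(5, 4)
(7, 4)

Every 'Positive' example satisfies: |first − second| ≤ 3. None of the 'Negative' examples do.
(2, 10): Negative (|2−10| = 8). (5, 4): Positive (|5−4| = 1). (7, 4): Positive (|7−4| = 3).

Negative, Positive, Positive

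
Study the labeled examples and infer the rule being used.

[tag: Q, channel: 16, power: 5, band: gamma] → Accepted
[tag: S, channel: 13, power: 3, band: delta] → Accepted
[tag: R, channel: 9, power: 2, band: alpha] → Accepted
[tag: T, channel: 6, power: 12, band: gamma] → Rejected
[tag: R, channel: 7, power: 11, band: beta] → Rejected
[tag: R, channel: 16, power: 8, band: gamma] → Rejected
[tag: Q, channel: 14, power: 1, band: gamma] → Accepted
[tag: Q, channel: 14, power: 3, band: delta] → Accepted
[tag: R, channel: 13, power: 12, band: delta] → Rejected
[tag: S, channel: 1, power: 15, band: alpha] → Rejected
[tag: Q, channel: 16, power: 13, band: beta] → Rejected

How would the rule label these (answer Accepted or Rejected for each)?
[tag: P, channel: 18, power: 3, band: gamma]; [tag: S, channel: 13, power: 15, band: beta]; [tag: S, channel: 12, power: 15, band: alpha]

One predicate separates the groups cleanly: power ≤ 5.
[tag: P, channel: 18, power: 3, band: gamma]: Accepted (power = 3).
[tag: S, channel: 13, power: 15, band: beta]: Rejected (power = 15).
[tag: S, channel: 12, power: 15, band: alpha]: Rejected (power = 15).

Accepted, Rejected, Rejected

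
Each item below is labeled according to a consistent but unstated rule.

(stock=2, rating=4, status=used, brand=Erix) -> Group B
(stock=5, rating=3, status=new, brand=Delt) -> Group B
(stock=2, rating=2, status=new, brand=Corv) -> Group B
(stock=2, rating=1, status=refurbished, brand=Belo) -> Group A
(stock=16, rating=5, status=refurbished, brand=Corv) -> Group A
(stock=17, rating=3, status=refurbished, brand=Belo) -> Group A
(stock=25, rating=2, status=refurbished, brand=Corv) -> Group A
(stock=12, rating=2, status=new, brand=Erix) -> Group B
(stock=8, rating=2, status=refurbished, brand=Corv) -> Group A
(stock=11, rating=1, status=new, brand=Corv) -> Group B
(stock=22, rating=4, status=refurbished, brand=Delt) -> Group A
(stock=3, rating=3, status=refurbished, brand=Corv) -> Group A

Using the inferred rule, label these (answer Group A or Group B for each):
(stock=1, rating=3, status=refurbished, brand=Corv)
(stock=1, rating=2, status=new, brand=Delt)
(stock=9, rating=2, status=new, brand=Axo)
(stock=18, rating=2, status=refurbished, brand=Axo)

Group A, Group B, Group B, Group A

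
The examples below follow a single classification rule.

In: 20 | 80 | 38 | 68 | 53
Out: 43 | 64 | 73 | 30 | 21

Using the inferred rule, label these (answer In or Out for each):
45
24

The common property of the 'In' items is: ≡ 2 (mod 3). No 'Out' item has it.

Out, Out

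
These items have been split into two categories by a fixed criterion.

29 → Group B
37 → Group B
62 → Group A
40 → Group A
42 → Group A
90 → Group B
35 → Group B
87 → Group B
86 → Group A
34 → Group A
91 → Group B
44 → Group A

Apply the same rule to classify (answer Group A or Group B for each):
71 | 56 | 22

Group B, Group A, Group A

The pattern is that an item is 'Group A' exactly when: even AND at most 86.
71: 71 is odd, 71 ≤ 86 — lacks this property, so Group B. 56: 56 is even, 56 ≤ 86 — meets the rule, so Group A. 22: 22 is even, 22 ≤ 86 — meets the rule, so Group A.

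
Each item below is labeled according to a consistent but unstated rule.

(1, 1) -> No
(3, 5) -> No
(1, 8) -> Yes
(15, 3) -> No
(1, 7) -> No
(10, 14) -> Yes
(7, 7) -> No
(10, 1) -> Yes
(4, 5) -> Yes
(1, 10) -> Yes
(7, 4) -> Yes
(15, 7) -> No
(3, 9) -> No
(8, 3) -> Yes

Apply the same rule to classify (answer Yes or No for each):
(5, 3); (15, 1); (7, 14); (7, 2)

No, No, Yes, Yes

The rule appears to be: product is even.
(5, 3): 5·3 = 15, doesn't qualify → No. (15, 1): 15·1 = 15, doesn't qualify → No. (7, 14): 7·14 = 98, fits → Yes. (7, 2): 7·2 = 14, fits → Yes.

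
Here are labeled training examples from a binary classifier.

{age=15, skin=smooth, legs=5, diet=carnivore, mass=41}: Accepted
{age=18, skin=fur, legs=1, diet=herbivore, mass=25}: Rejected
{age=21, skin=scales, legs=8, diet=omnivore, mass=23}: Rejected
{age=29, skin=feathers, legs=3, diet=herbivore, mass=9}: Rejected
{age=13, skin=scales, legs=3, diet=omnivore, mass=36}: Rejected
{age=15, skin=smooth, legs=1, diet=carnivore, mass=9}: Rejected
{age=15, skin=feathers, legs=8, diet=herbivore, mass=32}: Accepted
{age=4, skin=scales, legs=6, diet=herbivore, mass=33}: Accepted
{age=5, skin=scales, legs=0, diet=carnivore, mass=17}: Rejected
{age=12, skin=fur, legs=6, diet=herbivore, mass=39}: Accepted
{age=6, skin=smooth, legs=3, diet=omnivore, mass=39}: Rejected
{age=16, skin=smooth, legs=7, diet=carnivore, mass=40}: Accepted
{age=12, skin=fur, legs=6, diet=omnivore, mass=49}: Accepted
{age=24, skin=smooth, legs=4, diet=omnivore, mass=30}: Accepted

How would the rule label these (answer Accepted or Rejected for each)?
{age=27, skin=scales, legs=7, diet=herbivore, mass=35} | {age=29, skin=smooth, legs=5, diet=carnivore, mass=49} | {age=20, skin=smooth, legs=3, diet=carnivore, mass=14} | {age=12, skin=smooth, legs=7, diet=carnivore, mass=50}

The rule appears to be: mass ≥ 25 AND legs ≥ 4.
{age=27, skin=scales, legs=7, diet=herbivore, mass=35} — mass = 35, legs = 7, hence Accepted.
{age=29, skin=smooth, legs=5, diet=carnivore, mass=49} — mass = 49, legs = 5, hence Accepted.
{age=20, skin=smooth, legs=3, diet=carnivore, mass=14} — mass = 14, legs = 3, hence Rejected.
{age=12, skin=smooth, legs=7, diet=carnivore, mass=50} — mass = 50, legs = 7, hence Accepted.

Accepted, Accepted, Rejected, Accepted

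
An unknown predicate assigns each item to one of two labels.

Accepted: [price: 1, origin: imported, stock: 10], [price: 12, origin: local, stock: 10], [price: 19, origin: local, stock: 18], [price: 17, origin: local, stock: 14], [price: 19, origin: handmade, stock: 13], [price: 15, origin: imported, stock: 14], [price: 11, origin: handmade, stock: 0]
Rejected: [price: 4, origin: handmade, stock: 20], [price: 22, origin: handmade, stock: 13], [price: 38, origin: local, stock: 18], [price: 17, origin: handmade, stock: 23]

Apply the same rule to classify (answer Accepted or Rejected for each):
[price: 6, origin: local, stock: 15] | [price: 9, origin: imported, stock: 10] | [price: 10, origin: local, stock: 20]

The classifier is using: price ≤ 19 AND stock ≤ 18.

Accepted, Accepted, Rejected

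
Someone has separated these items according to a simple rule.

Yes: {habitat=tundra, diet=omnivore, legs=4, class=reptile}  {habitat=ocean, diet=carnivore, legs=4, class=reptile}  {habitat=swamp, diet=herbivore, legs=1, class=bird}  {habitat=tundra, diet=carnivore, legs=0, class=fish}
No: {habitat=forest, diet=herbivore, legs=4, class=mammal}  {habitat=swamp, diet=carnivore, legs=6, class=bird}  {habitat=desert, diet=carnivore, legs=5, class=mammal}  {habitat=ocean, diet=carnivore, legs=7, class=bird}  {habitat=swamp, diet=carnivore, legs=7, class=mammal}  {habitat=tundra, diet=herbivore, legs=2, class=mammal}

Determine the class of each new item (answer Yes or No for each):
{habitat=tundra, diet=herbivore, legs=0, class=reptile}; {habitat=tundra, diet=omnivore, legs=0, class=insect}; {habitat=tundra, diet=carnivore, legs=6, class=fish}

Yes, Yes, No

The rule appears to be: class is reptile OR legs ≤ 1.
{habitat=tundra, diet=herbivore, legs=0, class=reptile}: Yes (class is reptile, legs = 0). {habitat=tundra, diet=omnivore, legs=0, class=insect}: Yes (class is insect, legs = 0). {habitat=tundra, diet=carnivore, legs=6, class=fish}: No (class is fish, legs = 6).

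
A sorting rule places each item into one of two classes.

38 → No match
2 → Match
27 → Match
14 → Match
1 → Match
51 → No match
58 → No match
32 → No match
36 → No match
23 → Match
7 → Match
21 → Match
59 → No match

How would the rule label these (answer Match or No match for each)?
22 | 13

Match, Match

A rule that fits every label: at most 27 — true of each 'Match' example, false of each 'No match' one.
Match: 22, since 22 ≤ 27. Match: 13, since 13 ≤ 27.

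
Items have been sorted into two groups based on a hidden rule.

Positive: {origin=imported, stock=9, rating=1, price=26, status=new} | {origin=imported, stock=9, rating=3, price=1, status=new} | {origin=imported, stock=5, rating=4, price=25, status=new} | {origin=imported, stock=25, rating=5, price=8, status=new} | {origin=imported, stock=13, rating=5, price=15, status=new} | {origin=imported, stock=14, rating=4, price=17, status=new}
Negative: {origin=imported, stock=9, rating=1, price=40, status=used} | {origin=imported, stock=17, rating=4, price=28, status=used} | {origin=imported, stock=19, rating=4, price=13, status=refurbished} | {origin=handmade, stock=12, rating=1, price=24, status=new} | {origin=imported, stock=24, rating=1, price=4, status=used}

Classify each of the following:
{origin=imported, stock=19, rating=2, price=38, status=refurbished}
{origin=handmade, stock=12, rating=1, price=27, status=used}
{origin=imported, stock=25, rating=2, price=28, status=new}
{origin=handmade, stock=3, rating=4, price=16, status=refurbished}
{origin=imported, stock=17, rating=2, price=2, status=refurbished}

Every 'Positive' example satisfies: status is new AND origin is imported. None of the 'Negative' examples do.

Negative, Negative, Positive, Negative, Negative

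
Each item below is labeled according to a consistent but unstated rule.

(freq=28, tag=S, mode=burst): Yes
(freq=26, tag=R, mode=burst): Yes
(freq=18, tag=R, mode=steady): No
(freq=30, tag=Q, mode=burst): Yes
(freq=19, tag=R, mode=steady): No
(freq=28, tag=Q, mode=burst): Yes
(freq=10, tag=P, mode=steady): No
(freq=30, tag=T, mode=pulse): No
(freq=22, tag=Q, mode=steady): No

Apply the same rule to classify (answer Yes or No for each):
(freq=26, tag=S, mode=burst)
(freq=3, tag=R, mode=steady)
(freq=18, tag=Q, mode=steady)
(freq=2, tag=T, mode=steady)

Yes, No, No, No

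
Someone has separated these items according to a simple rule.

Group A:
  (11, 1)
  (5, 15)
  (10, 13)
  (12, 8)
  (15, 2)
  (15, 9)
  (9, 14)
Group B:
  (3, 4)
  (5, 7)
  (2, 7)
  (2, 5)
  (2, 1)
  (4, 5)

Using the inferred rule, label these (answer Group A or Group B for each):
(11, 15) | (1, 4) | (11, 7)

Group A, Group B, Group A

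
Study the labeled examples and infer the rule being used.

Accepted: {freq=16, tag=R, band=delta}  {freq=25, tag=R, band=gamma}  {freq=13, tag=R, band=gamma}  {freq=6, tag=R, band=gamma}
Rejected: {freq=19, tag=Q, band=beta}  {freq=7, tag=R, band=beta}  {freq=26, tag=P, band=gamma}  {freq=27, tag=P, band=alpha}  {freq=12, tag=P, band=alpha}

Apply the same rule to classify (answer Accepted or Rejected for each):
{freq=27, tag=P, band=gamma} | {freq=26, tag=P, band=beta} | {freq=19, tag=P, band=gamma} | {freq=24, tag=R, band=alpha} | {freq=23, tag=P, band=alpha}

The classifier is using: tag is R AND freq ≠ 7.

Rejected, Rejected, Rejected, Accepted, Rejected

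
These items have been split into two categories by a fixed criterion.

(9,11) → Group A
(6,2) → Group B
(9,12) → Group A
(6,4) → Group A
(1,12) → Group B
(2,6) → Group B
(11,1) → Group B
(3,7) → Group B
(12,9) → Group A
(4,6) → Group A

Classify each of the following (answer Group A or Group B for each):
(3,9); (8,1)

Group B, Group B

The simplest hypothesis consistent with all the labels is: min ≥ 4.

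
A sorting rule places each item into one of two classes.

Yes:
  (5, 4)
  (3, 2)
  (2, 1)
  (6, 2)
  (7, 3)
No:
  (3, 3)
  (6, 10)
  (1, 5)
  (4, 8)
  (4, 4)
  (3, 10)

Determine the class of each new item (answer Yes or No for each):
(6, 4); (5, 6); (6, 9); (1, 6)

Yes, No, No, No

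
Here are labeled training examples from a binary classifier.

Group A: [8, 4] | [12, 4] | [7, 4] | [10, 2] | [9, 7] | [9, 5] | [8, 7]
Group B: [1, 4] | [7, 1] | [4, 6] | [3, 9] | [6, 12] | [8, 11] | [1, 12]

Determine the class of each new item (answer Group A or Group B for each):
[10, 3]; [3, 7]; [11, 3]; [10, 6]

Group A, Group B, Group A, Group A

A rule that fits every label: first > second AND sum ≥ 10 — true of each 'Group A' example, false of each 'Group B' one.
[10, 3]: 10 > 3, 10+3 = 13 — has this property, so Group A. [3, 7]: 3 < 7, 3+7 = 10 — lacks this property, so Group B. [11, 3]: 11 > 3, 11+3 = 14 — has this property, so Group A. [10, 6]: 10 > 6, 10+6 = 16 — has this property, so Group A.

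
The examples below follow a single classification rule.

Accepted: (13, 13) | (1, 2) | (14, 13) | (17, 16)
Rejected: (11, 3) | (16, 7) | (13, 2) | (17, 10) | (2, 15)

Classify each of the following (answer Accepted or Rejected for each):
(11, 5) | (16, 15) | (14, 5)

All 'Accepted' examples share one property — |first − second| ≤ 1 — and every 'Rejected' example lacks it.

Rejected, Accepted, Rejected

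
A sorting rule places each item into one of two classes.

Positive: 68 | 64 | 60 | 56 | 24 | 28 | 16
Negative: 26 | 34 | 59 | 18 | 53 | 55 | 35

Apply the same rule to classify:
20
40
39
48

Comparing the two groups points to one rule — multiple of 4.

Positive, Positive, Negative, Positive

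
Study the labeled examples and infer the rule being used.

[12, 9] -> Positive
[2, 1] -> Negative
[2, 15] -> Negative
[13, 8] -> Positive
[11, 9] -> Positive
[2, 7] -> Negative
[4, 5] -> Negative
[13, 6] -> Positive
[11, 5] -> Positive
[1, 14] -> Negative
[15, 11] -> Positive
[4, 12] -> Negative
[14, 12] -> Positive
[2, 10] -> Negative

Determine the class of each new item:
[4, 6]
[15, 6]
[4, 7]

The common property of the 'Positive' items is: first ≥ 5. No 'Negative' item has it.
[4, 6] — first 4, hence Negative. [15, 6] — first 15, hence Positive. [4, 7] — first 4, hence Negative.

Negative, Positive, Negative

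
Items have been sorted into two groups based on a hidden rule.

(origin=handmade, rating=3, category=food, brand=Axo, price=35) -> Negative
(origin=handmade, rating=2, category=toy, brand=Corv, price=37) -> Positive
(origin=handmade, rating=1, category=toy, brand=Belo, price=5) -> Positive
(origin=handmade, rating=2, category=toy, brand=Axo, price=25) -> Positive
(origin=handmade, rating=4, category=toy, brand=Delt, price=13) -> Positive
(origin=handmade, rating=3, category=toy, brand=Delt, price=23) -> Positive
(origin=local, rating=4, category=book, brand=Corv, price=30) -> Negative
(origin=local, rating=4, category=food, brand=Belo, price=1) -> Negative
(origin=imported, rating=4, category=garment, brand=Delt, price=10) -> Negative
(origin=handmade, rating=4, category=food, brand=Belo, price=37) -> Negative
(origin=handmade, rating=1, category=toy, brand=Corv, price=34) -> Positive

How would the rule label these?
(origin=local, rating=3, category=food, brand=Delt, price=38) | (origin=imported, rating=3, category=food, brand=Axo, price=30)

Negative, Negative

The distinguishing property — category is toy — holds for all the 'Positive' cases and none of the 'Negative' cases.
Negative: (origin=local, rating=3, category=food, brand=Delt, price=38), since category is food.
Negative: (origin=imported, rating=3, category=food, brand=Axo, price=30), since category is food.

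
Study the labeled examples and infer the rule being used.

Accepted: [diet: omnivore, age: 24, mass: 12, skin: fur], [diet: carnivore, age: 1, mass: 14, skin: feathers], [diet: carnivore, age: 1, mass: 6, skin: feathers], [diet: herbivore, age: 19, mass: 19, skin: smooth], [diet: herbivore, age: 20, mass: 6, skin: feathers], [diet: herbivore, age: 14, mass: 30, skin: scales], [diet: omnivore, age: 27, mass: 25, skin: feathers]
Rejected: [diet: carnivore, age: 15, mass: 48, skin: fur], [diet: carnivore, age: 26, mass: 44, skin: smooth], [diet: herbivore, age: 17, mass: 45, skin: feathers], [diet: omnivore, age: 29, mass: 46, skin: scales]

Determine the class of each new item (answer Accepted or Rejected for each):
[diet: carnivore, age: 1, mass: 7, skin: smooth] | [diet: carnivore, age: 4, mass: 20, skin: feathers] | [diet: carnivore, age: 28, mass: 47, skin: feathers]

The common property of the 'Accepted' items is: mass ≤ 30. No 'Rejected' item has it.

Accepted, Accepted, Rejected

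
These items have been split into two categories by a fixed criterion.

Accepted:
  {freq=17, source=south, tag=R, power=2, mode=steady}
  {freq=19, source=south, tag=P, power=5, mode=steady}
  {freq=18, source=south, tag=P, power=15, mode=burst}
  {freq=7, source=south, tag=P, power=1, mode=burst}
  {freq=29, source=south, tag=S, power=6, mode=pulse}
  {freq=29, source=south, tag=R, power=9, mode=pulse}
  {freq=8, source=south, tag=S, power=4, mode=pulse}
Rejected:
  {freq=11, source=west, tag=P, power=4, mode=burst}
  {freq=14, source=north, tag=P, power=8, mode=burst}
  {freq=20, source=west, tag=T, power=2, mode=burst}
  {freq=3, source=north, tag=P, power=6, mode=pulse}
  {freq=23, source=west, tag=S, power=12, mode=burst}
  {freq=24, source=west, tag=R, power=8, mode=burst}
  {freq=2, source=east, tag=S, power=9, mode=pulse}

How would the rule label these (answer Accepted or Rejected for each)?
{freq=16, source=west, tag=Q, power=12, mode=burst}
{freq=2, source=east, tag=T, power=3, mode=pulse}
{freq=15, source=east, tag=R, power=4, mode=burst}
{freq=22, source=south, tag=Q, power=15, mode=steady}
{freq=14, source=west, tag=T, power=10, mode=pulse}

Rejected, Rejected, Rejected, Accepted, Rejected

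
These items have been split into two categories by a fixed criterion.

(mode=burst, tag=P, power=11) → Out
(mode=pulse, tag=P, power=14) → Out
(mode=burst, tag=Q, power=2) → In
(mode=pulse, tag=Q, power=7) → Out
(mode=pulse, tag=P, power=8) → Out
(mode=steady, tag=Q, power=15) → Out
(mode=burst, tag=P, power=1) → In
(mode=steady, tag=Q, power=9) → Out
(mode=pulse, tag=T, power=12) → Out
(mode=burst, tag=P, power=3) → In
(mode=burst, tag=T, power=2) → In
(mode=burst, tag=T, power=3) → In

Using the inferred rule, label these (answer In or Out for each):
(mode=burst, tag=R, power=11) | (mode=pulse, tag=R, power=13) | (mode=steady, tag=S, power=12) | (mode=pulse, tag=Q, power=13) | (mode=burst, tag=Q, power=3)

Out, Out, Out, Out, In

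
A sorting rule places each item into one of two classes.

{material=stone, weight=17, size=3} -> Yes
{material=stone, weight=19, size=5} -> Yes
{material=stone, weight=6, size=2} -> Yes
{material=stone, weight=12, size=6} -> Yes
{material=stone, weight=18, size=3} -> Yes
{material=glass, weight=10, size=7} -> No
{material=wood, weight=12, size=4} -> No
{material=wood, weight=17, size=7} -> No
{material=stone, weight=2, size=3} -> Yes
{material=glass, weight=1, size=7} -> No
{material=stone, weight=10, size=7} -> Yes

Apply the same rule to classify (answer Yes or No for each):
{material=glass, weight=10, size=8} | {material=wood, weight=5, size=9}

'Yes' ⟺ material is stone.
{material=glass, weight=10, size=8} → material is glass → No. {material=wood, weight=5, size=9} → material is wood → No.

No, No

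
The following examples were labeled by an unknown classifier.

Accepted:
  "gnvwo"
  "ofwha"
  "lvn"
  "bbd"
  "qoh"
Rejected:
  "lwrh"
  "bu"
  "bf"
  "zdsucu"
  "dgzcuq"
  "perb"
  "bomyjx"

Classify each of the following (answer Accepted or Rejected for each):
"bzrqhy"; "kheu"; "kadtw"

Rejected, Rejected, Accepted

Rule: odd length. This holds for each 'Accepted' example and fails for each 'Rejected' one.
"bzrqhy": length 6, doesn't match → Rejected. "kheu": length 4, doesn't match → Rejected. "kadtw": length 5, fits → Accepted.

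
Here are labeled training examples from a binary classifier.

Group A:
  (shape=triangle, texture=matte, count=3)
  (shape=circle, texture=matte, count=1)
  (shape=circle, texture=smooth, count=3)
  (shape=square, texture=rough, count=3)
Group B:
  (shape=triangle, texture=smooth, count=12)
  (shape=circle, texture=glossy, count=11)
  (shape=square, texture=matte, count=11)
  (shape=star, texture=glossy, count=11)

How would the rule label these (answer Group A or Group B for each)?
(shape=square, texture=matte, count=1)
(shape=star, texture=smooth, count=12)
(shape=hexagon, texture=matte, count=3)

Every 'Group A' example satisfies: count ≤ 3. None of the 'Group B' examples do.

Group A, Group B, Group A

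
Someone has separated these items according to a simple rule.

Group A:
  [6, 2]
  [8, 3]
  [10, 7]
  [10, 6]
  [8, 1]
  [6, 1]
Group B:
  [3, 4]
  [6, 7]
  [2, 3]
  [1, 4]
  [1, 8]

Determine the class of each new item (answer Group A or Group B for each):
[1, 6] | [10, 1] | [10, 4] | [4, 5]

The classifier is using: first > second.

Group B, Group A, Group A, Group B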